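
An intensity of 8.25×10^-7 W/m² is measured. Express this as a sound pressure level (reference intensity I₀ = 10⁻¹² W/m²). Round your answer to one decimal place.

L = 10·log₁₀(I/I₀) = 10·log₁₀(8.25×10^-7/10⁻¹²) = 10·log₁₀(8.25×10^5).
L = 10·(0.9165 + 5) = 59.16 dB.

59.2 dB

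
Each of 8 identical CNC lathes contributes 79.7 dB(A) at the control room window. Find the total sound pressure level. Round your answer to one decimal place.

88.7 dB(A)

L_total = L₁ + 10·log₁₀ N for N identical incoherent sources.
L_total = 79.7 + 10·log₁₀(8) = 79.7 + 9.031 = 88.73 dB(A).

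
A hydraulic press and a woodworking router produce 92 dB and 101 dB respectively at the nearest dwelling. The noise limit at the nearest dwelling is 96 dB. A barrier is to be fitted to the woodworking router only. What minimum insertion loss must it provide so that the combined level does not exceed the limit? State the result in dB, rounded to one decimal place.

7.2 dB

Everything except the woodworking router sums to 10^(92/10) = 1.585e+09 in linear terms, 92.00 dB.
The limit corresponds to 10^(96/10) = 3.981e+09; subtracting the fixed part leaves 2.396e+09 for the woodworking router, i.e. 93.80 dB.
So the woodworking router must be reduced from 101 to 93.80 dB: IL = 7.20 dB.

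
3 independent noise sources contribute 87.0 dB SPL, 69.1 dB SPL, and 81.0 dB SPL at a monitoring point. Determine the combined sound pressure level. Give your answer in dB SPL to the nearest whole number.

For uncorrelated sources the intensities add, so convert each level to linear form, sum, and take 10·log₁₀ of the total.
Σ 10^(L/10) = 10^(87.0/10) + 10^(69.1/10) + 10^(81.0/10) = 6.352e+08.
L_total = 10·log₁₀(6.352e+08) = 88.03 dB SPL.

88 dB SPL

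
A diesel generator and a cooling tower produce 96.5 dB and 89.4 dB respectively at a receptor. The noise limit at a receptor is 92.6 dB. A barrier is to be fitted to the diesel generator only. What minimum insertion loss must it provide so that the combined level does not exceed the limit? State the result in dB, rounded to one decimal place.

6.7 dB

Fixed contribution from the other source: Σ 10^(L/10) = 10^(89.4/10) = 8.710e+08 (89.40 dB).
To meet 92.6 dB overall, the treated diesel generator may contribute at most 10^(92.6/10) − 8.710e+08 = 9.487e+08, i.e. 89.77 dB.
So the diesel generator must be reduced from 96.5 to 89.77 dB: IL = 6.73 dB.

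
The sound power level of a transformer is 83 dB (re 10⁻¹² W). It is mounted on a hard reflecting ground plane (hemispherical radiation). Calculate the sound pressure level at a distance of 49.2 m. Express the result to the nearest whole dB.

Free-field hemispherical radiation: L_p = L_w − 10·log₁₀(2π·r²), r = 49.2 m.
2π·r² = 1.521e+04 m², 10·log₁₀ of that is 41.821 dB.
L_p = 83 − 41.821 = 41.18 dB.

41 dB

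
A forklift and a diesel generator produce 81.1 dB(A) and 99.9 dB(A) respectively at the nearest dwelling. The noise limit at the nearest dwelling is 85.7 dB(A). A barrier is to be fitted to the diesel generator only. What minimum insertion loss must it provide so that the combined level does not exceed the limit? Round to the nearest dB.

16 dB

Everything except the diesel generator sums to 10^(81.1/10) = 1.288e+08 in linear terms, 81.10 dB(A).
To meet 85.7 dB(A) overall, the treated diesel generator may contribute at most 10^(85.7/10) − 1.288e+08 = 2.427e+08, i.e. 83.85 dB(A).
So the diesel generator must be reduced from 99.9 to 83.85 dB(A): IL = 16.05 dB.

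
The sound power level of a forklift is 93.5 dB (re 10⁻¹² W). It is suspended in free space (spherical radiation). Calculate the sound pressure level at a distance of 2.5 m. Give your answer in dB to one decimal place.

The power spreads over a sphere of area 4π·r², so L_p = L_w − 10·log₁₀(4π·r²).
4π·r² = 78.54 m², 10·log₁₀ of that is 18.951 dB.
L_p = 93.5 − 18.951 = 74.55 dB.

74.5 dB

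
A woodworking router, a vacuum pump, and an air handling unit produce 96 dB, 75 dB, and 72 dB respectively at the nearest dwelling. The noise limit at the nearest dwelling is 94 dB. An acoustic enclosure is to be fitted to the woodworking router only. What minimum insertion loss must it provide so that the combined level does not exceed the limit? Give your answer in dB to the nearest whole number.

2 dB

The untreated sources together contribute 10^(75/10) + 10^(72/10) = 4.747e+07, i.e. 76.76 dB.
The limit corresponds to 10^(94/10) = 2.512e+09; subtracting the fixed part leaves 2.464e+09 for the woodworking router, i.e. 93.92 dB.
So the woodworking router must be reduced from 96 to 93.92 dB: IL = 2.08 dB.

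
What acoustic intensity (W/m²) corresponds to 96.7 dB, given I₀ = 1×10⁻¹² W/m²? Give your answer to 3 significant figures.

0.00468 W/m²

I = I₀·10^(L/10) = 10⁻¹² × 10^(96.7/10) = 10^(-2.330).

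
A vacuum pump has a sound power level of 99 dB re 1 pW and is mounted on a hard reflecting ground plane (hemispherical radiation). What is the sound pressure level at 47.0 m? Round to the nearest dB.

The power spreads over a hemisphere of area 2π·r², so L_p = L_w − 10·log₁₀(2π·r²).
2π·r² = 1.388e+04 m², 10·log₁₀ of that is 41.424 dB.
L_p = 99 − 41.424 = 57.58 dB.

58 dB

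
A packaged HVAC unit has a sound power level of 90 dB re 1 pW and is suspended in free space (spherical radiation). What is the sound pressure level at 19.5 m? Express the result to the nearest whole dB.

L_p = L_w − 10·log₁₀(4π·r²) with r = 19.5 m.
4π·r² = 4778 m², 10·log₁₀ of that is 36.793 dB.
L_p = 90 − 36.793 = 53.21 dB.

53 dB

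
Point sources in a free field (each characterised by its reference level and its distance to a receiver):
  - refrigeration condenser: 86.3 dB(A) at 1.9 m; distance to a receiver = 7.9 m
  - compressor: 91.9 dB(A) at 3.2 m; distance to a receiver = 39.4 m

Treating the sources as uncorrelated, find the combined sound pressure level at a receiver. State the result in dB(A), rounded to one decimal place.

75.4 dB(A)

First find each source's level at the receiver (point-source: −20·log₁₀(r/r_ref)), then combine on an intensity basis.
refrigeration condenser: 86.3 − 20·log₁₀(7.9/1.9) = 86.3 − 12.38 = 73.92 dB(A).
compressor: 91.9 − 20·log₁₀(39.4/3.2) = 91.9 − 21.81 = 70.09 dB(A).
Σ 10^(L/10) = 3.489e+07 → L_total = 10·log₁₀(3.489e+07) = 75.43 dB(A).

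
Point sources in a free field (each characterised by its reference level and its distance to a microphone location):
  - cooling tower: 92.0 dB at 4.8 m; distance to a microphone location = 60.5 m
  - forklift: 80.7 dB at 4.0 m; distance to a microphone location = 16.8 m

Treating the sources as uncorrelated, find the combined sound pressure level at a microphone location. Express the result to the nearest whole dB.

First find each source's level at the receiver (point-source: −20·log₁₀(r/r_ref)), then combine on an intensity basis.
cooling tower: 92.0 − 20·log₁₀(60.5/4.8) = 92.0 − 22.01 = 69.99 dB.
forklift: 80.7 − 20·log₁₀(16.8/4.0) = 80.7 − 12.46 = 68.24 dB.
Σ 10^(L/10) = 1.664e+07 → L_total = 10·log₁₀(1.664e+07) = 72.21 dB.

72 dB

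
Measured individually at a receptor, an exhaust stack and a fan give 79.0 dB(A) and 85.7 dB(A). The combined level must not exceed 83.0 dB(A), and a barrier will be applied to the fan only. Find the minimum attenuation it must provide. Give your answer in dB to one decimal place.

The untreated sources together contribute 10^(79.0/10) = 7.943e+07, i.e. 79.00 dB(A).
To meet 83.0 dB(A) overall, the treated fan may contribute at most 10^(83.0/10) − 7.943e+07 = 1.201e+08, i.e. 80.80 dB(A).
Required insertion loss = 85.7 − 80.80 = 4.90 dB.

4.9 dB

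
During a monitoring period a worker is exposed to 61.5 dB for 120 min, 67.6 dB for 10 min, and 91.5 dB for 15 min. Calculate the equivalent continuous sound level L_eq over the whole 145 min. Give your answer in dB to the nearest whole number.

Weight each interval's intensity by its duration and average over T = 145 min:
Σ tᵢ·10^(Lᵢ/10) = 120·10^(61.5/10) + 10·10^(67.6/10) + 15·10^(91.5/10) = 2.142e+10.
L_eq = 10·log₁₀(2.142e+10/145) = 81.69 dB.

82 dB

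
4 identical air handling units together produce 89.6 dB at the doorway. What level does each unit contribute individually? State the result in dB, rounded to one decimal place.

Dividing the total intensity by 4 lowers the level by 10·log₁₀ 4 = 6.021 dB: L₁ = 89.6 − 6.021.

83.6 dB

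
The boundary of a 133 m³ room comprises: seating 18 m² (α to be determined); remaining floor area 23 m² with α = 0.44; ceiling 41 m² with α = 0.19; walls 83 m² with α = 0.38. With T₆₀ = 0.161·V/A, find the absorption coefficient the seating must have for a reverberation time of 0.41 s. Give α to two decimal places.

Required total absorption A = 0.161·133/0.41 = 52.23 m².
Absorption from the other surfaces = 23·0.44 + 41·0.19 + 83·0.38 = 49.45 m², so the seating must supply 2.78 m² over 18 m².
α = 2.78/18 = 0.154.

0.15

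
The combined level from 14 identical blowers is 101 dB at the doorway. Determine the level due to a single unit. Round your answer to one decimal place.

89.5 dB

Dividing the total intensity by 14 lowers the level by 10·log₁₀ 14 = 11.461 dB: L₁ = 101 − 11.461.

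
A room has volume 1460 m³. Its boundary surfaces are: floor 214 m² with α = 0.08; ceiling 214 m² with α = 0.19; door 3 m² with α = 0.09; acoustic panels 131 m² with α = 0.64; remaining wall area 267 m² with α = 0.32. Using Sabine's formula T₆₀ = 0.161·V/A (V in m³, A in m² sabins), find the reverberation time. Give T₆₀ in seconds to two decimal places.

A = Σ Sᵢαᵢ = 214·0.08 + 214·0.19 + 3·0.09 + 131·0.64 + 267·0.32 = 227.33 m².
T₆₀ = 0.161·V/A = 0.161·1460/227.33 = 1.034 s.

1.03 s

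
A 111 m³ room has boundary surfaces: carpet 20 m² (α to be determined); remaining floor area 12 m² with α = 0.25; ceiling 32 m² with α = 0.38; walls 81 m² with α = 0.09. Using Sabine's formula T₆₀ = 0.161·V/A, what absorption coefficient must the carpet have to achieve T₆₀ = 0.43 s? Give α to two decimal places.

A = 0.161·V/T₆₀ = 0.161·111/0.43 = 41.56 m² sabins.
Absorption from the other surfaces = 12·0.25 + 32·0.38 + 81·0.09 = 22.45 m², so the carpet must supply 19.11 m² over 20 m².
α = 19.11/20 = 0.956.

0.96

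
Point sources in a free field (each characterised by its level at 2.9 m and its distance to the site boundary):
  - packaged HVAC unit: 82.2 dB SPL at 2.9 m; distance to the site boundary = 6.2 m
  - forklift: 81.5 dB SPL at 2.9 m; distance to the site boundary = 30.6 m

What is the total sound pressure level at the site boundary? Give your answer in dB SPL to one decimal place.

Apply inverse-square spreading to bring every level to the receiver, then sum 10^(L/10).
packaged HVAC unit: 82.2 − 20·log₁₀(6.2/2.9) = 82.2 − 6.60 = 75.60 dB SPL.
forklift: 81.5 − 20·log₁₀(30.6/2.9) = 81.5 − 20.47 = 61.03 dB SPL.
Σ 10^(L/10) = 3.758e+07 → L_total = 10·log₁₀(3.758e+07) = 75.75 dB SPL.

75.7 dB SPL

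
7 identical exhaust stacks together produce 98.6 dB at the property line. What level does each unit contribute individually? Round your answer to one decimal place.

Dividing the total intensity by 7 lowers the level by 10·log₁₀ 7 = 8.451 dB: L₁ = 98.6 − 8.451.

90.1 dB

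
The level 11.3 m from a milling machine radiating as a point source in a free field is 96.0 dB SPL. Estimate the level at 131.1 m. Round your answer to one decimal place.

Spherical spreading from a point source gives a 20·log₁₀(r₂/r₁) drop.
L₂ = 96.0 − 20·log₁₀(131.1/11.3) = 96.0 − 21.290 = 74.71 dB SPL.

74.7 dB SPL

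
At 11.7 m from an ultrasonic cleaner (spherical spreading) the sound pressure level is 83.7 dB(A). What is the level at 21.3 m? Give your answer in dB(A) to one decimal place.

78.5 dB(A)

Point-source attenuation: ΔL = 20·log₁₀(r₂/r₁) = 20·log₁₀(21.3/11.7) = 5.204 dB.
L₂ = 83.7 − 20·log₁₀(21.3/11.7) = 83.7 − 5.204 = 78.50 dB(A).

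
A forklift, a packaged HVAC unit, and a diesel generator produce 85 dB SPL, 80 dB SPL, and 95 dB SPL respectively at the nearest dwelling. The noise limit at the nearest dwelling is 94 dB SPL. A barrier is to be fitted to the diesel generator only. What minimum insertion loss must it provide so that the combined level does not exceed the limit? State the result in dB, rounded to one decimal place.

Everything except the diesel generator sums to 10^(85/10) + 10^(80/10) = 4.162e+08 in linear terms, 86.19 dB SPL.
To meet 94 dB SPL overall, the treated diesel generator may contribute at most 10^(94/10) − 4.162e+08 = 2.096e+09, i.e. 93.21 dB SPL.
Required insertion loss = 95 − 93.21 = 1.79 dB.

1.8 dB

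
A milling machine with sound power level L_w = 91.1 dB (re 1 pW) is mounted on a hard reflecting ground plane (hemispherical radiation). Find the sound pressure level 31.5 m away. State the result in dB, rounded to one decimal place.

The power spreads over a hemisphere of area 2π·r², so L_p = L_w − 10·log₁₀(2π·r²).
2π·r² = 6234 m², 10·log₁₀ of that is 37.948 dB.
L_p = 91.1 − 37.948 = 53.15 dB.

53.2 dB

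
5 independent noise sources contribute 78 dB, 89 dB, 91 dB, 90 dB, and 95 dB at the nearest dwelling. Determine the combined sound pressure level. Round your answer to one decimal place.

Incoherent sources combine by intensity addition: L_total = 10·log₁₀(Σ 10^(L_i/10)).
Σ 10^(L/10) = 10^(78/10) + 10^(89/10) + 10^(91/10) + 10^(90/10) + 10^(95/10) = 6.279e+09.
L_total = 10·log₁₀(6.279e+09) = 97.98 dB.

98.0 dB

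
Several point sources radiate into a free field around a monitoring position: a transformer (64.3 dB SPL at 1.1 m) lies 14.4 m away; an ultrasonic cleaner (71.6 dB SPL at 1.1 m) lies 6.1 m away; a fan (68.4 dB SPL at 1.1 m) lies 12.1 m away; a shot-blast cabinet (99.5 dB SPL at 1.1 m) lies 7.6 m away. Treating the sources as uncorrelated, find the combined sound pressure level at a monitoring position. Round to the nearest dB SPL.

Propagate each source to the receiver with L = L_ref − 20·log₁₀(r/r_ref), then add intensities.
transformer: 64.3 − 20·log₁₀(14.4/1.1) = 64.3 − 22.34 = 41.96 dB SPL.
ultrasonic cleaner: 71.6 − 20·log₁₀(6.1/1.1) = 71.6 − 14.88 = 56.72 dB SPL.
fan: 68.4 − 20·log₁₀(12.1/1.1) = 68.4 − 20.83 = 47.57 dB SPL.
shot-blast cabinet: 99.5 − 20·log₁₀(7.6/1.1) = 99.5 − 16.79 = 82.71 dB SPL.
Σ 10^(L/10) = 1.872e+08 → L_total = 10·log₁₀(1.872e+08) = 82.72 dB SPL.

83 dB SPL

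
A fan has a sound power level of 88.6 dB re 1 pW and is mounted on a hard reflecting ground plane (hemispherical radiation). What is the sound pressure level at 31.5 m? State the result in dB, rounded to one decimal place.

50.7 dB

L_p = L_w − 10·log₁₀(2π·r²) with r = 31.5 m.
2π·r² = 6234 m², 10·log₁₀ of that is 37.948 dB.
L_p = 88.6 − 37.948 = 50.65 dB.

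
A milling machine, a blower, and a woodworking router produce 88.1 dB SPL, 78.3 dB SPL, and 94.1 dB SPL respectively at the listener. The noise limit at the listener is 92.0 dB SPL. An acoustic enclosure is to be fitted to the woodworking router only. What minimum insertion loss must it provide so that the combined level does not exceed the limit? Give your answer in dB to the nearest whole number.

Fixed contribution from the other sources: Σ 10^(L/10) = 10^(88.1/10) + 10^(78.3/10) = 7.133e+08 (88.53 dB SPL).
To meet 92.0 dB SPL overall, the treated woodworking router may contribute at most 10^(92.0/10) − 7.133e+08 = 8.716e+08, i.e. 89.40 dB SPL.
So the woodworking router must be reduced from 94.1 to 89.40 dB SPL: IL = 4.70 dB.

5 dB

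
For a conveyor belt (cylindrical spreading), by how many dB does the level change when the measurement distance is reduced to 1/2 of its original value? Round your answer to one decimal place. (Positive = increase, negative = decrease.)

+3.0 dB

With cylindrical spreading the level changes by −10·log₁₀(r₂/r₁).
ΔL = −10·log₁₀(0.5) = +3.01 dB.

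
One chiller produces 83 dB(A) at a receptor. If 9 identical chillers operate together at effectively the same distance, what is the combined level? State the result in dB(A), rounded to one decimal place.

N identical incoherent sources raise the level by 10·log₁₀ N.
L_total = 83 + 10·log₁₀(9) = 83 + 9.542 = 92.54 dB(A).

92.5 dB(A)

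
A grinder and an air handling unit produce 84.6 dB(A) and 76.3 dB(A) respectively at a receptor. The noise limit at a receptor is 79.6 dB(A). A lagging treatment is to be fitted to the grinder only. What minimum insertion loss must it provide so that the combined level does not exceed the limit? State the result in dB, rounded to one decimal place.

Everything except the grinder sums to 10^(76.3/10) = 4.266e+07 in linear terms, 76.30 dB(A).
To meet 79.6 dB(A) overall, the treated grinder may contribute at most 10^(79.6/10) − 4.266e+07 = 4.854e+07, i.e. 76.86 dB(A).
Required insertion loss = 84.6 − 76.86 = 7.74 dB.

7.7 dB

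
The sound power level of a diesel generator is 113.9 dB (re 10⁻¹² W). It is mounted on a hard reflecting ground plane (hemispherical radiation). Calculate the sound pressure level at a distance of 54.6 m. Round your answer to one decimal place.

71.2 dB

L_p = L_w − 10·log₁₀(2π·r²) with r = 54.6 m.
2π·r² = 1.873e+04 m², 10·log₁₀ of that is 42.726 dB.
L_p = 113.9 − 42.726 = 71.17 dB.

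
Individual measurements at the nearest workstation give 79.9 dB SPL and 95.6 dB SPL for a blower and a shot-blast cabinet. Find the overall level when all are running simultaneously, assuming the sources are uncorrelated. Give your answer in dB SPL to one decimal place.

95.7 dB SPL

For uncorrelated sources the intensities add, so convert each level to linear form, sum, and take 10·log₁₀ of the total.
Σ 10^(L/10) = 10^(79.9/10) + 10^(95.6/10) = 3.729e+09.
L_total = 10·log₁₀(3.729e+09) = 95.72 dB SPL.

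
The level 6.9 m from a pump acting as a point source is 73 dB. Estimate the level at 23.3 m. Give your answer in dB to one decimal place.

62.4 dB

Spherical spreading from a point source gives a 20·log₁₀(r₂/r₁) drop.
L₂ = 73 − 20·log₁₀(23.3/6.9) = 73 − 10.570 = 62.43 dB.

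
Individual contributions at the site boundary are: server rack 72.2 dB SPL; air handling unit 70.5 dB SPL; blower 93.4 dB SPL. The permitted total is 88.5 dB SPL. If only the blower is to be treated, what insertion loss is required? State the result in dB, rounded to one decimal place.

Fixed contribution from the other sources: Σ 10^(L/10) = 10^(72.2/10) + 10^(70.5/10) = 2.782e+07 (74.44 dB SPL).
The limit corresponds to 10^(88.5/10) = 7.079e+08; subtracting the fixed part leaves 6.801e+08 for the blower, i.e. 88.33 dB SPL.
Required insertion loss = 93.4 − 88.33 = 5.07 dB.

5.1 dB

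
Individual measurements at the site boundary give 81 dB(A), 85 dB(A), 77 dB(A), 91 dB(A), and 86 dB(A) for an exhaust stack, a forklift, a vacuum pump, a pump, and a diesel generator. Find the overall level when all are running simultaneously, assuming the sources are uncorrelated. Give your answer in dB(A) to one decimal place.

For uncorrelated sources the intensities add, so convert each level to linear form, sum, and take 10·log₁₀ of the total.
Σ 10^(L/10) = 10^(81/10) + 10^(85/10) + 10^(77/10) + 10^(91/10) + 10^(86/10) = 2.149e+09.
L_total = 10·log₁₀(2.149e+09) = 93.32 dB(A).

93.3 dB(A)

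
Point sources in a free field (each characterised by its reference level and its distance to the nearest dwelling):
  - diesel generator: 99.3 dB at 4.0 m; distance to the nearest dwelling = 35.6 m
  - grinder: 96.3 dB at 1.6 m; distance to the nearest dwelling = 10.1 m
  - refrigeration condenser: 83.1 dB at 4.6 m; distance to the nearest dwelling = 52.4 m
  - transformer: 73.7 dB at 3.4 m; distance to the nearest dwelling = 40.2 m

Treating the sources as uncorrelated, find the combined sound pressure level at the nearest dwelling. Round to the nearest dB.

First find each source's level at the receiver (point-source: −20·log₁₀(r/r_ref)), then combine on an intensity basis.
diesel generator: 99.3 − 20·log₁₀(35.6/4.0) = 99.3 − 18.99 = 80.31 dB.
grinder: 96.3 − 20·log₁₀(10.1/1.6) = 96.3 − 16.00 = 80.30 dB.
refrigeration condenser: 83.1 − 20·log₁₀(52.4/4.6) = 83.1 − 21.13 = 61.97 dB.
transformer: 73.7 − 20·log₁₀(40.2/3.4) = 73.7 − 21.45 = 52.25 dB.
Σ 10^(L/10) = 2.162e+08 → L_total = 10·log₁₀(2.162e+08) = 83.35 dB.

83 dB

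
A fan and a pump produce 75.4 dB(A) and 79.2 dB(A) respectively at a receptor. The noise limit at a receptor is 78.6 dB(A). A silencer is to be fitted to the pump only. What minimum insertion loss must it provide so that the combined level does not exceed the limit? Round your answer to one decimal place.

3.4 dB

Fixed contribution from the other source: Σ 10^(L/10) = 10^(75.4/10) = 3.467e+07 (75.40 dB(A)).
To meet 78.6 dB(A) overall, the treated pump may contribute at most 10^(78.6/10) − 3.467e+07 = 3.777e+07, i.e. 75.77 dB(A).
So the pump must be reduced from 79.2 to 75.77 dB(A): IL = 3.43 dB.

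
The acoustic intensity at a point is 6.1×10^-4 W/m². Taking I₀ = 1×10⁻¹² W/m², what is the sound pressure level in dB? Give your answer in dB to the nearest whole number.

88 dB

I/I₀ = 6.1×10^-4/10⁻¹² = 6.1×10^8, and L = 10·log₁₀(I/I₀).
L = 10·(0.7853 + 8) = 87.85 dB.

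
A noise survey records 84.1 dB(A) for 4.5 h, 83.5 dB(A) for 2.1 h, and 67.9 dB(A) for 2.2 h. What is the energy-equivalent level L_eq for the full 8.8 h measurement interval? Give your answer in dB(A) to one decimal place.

Weight each interval's intensity by its duration and average over T = 8.8 h:
Σ tᵢ·10^(Lᵢ/10) = 4.5·10^(84.1/10) + 2.1·10^(83.5/10) + 2.2·10^(67.9/10) = 1.640e+09.
L_eq = 10·log₁₀(1.640e+09/8.8) = 82.70 dB(A).

82.7 dB(A)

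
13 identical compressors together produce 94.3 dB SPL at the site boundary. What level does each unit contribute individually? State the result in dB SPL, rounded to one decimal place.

13 equal contributions raise the level by 10·log₁₀ 13 = 11.139 dB, so each unit alone gives 94.3 − 11.139.

83.2 dB SPL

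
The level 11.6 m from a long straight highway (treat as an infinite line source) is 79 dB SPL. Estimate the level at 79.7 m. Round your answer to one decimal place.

70.6 dB SPL

Cylindrical spreading from a line source gives a 10·log₁₀(r₂/r₁) drop.
L₂ = 79 − 10·log₁₀(79.7/11.6) = 79 − 8.370 = 70.63 dB SPL.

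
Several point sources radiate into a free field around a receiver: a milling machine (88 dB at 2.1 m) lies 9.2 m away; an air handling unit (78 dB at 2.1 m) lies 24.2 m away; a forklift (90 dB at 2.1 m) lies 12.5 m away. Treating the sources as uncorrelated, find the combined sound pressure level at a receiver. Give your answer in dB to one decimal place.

77.9 dB

Apply inverse-square spreading to bring every level to the receiver, then sum 10^(L/10).
milling machine: 88 − 20·log₁₀(9.2/2.1) = 88 − 12.83 = 75.17 dB.
air handling unit: 78 − 20·log₁₀(24.2/2.1) = 78 − 21.23 = 56.77 dB.
forklift: 90 − 20·log₁₀(12.5/2.1) = 90 − 15.49 = 74.51 dB.
Σ 10^(L/10) = 6.157e+07 → L_total = 10·log₁₀(6.157e+07) = 77.89 dB.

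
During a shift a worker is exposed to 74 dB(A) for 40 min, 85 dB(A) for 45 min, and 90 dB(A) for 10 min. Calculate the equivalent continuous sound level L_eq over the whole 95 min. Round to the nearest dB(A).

Weight each interval's intensity by its duration and average over T = 95 min:
Σ tᵢ·10^(Lᵢ/10) = 40·10^(74/10) + 45·10^(85/10) + 10·10^(90/10) = 2.524e+10.
L_eq = 10·log₁₀(2.524e+10/95) = 84.24 dB(A).

84 dB(A)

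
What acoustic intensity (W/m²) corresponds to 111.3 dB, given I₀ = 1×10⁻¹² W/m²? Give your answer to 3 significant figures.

0.135 W/m²

L = 10·log₁₀(I/I₀) ⇒ I = I₀·10^(L/10) = 10⁻¹² × 10^11.13.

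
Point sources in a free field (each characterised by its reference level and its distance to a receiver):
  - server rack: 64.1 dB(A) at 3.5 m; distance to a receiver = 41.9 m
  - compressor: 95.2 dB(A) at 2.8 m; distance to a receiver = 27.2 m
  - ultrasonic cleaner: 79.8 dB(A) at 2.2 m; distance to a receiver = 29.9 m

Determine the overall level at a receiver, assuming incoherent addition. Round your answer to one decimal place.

75.5 dB(A)

Propagate each source to the receiver with L = L_ref − 20·log₁₀(r/r_ref), then add intensities.
server rack: 64.1 − 20·log₁₀(41.9/3.5) = 64.1 − 21.56 = 42.54 dB(A).
compressor: 95.2 − 20·log₁₀(27.2/2.8) = 95.2 − 19.75 = 75.45 dB(A).
ultrasonic cleaner: 79.8 − 20·log₁₀(29.9/2.2) = 79.8 − 22.66 = 57.14 dB(A).
Σ 10^(L/10) = 3.562e+07 → L_total = 10·log₁₀(3.562e+07) = 75.52 dB(A).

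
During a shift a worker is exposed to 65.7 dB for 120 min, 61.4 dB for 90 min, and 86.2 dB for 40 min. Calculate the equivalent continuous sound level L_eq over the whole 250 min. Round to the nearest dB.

78 dB

The energy average is taken in the linear domain: L_eq = 10·log₁₀[(Σ tᵢ·10^(Lᵢ/10))/T], T = 250 min.
Σ tᵢ·10^(Lᵢ/10) = 120·10^(65.7/10) + 90·10^(61.4/10) + 40·10^(86.2/10) = 1.724e+10.
L_eq = 10·log₁₀(1.724e+10/250) = 78.39 dB.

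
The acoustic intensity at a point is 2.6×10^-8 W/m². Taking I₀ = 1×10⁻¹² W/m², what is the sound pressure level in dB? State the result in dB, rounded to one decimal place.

44.1 dB

I/I₀ = 2.6×10^-8/10⁻¹² = 2.6×10^4, and L = 10·log₁₀(I/I₀).
L = 10·(0.4150 + 4) = 44.15 dB.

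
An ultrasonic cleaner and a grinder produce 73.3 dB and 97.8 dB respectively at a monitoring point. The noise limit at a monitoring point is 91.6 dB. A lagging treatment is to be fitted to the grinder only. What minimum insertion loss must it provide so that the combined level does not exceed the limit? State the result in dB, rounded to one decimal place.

6.3 dB

Everything except the grinder sums to 10^(73.3/10) = 2.138e+07 in linear terms, 73.30 dB.
To meet 91.6 dB overall, the treated grinder may contribute at most 10^(91.6/10) − 2.138e+07 = 1.424e+09, i.e. 91.54 dB.
Required insertion loss = 97.8 − 91.54 = 6.26 dB.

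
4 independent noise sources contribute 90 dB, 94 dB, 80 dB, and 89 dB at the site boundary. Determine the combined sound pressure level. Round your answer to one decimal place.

96.4 dB

Incoherent sources combine by intensity addition: L_total = 10·log₁₀(Σ 10^(L_i/10)).
Σ 10^(L/10) = 10^(90/10) + 10^(94/10) + 10^(80/10) + 10^(89/10) = 4.406e+09.
L_total = 10·log₁₀(4.406e+09) = 96.44 dB.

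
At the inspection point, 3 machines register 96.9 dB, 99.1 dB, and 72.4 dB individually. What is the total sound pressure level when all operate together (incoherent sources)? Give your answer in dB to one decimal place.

101.2 dB

For uncorrelated sources the intensities add, so convert each level to linear form, sum, and take 10·log₁₀ of the total.
Σ 10^(L/10) = 10^(96.9/10) + 10^(99.1/10) + 10^(72.4/10) = 1.304e+10.
L_total = 10·log₁₀(1.304e+10) = 101.15 dB.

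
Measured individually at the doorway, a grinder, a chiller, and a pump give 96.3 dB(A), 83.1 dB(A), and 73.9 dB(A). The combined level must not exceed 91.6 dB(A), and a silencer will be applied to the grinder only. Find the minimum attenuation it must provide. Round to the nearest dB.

The untreated sources together contribute 10^(83.1/10) + 10^(73.9/10) = 2.287e+08, i.e. 83.59 dB(A).
The limit corresponds to 10^(91.6/10) = 1.445e+09; subtracting the fixed part leaves 1.217e+09 for the grinder, i.e. 90.85 dB(A).
Required insertion loss = 96.3 − 90.85 = 5.45 dB.

5 dB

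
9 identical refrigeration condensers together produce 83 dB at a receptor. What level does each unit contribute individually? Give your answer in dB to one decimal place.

73.5 dB

For N identical incoherent sources L_total = L₁ + 10·log₁₀ N, so L₁ = 83 − 10·log₁₀(9) = 83 − 9.542.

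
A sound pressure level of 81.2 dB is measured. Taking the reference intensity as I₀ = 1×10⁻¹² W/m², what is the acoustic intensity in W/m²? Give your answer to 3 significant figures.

0.000132 W/m²

I = I₀·10^(L/10) = 10⁻¹² × 10^(81.2/10) = 10^(-3.880).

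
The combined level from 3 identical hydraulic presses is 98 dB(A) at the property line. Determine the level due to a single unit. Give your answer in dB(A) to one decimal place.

Dividing the total intensity by 3 lowers the level by 10·log₁₀ 3 = 4.771 dB: L₁ = 98 − 4.771.

93.2 dB(A)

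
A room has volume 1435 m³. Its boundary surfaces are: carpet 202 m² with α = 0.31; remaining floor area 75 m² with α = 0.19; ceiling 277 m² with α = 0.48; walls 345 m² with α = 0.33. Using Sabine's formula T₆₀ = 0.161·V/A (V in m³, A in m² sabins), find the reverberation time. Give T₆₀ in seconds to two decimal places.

0.71 s

Summing Sᵢαᵢ: 202·0.31 + 75·0.19 + 277·0.48 + 345·0.33 = 323.68 m².
T₆₀ = 0.161 × 1435 / 323.68 = 0.714 s.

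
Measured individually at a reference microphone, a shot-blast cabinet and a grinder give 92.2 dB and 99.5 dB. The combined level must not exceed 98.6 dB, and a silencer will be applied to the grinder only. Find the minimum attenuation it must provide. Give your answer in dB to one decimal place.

2.0 dB

Fixed contribution from the other source: Σ 10^(L/10) = 10^(92.2/10) = 1.660e+09 (92.20 dB).
The limit corresponds to 10^(98.6/10) = 7.244e+09; subtracting the fixed part leaves 5.585e+09 for the grinder, i.e. 97.47 dB.
Required insertion loss = 99.5 − 97.47 = 2.03 dB.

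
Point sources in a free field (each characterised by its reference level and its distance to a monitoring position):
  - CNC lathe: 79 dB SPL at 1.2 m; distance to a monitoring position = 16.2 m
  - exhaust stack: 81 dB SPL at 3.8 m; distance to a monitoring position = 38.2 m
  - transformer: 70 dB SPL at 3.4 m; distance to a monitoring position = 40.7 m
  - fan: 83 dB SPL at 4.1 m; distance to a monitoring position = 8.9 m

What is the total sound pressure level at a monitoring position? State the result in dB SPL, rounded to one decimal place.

Apply inverse-square spreading to bring every level to the receiver, then sum 10^(L/10).
CNC lathe: 79 − 20·log₁₀(16.2/1.2) = 79 − 22.61 = 56.39 dB SPL.
exhaust stack: 81 − 20·log₁₀(38.2/3.8) = 81 − 20.05 = 60.95 dB SPL.
transformer: 70 − 20·log₁₀(40.7/3.4) = 70 − 21.56 = 48.44 dB SPL.
fan: 83 − 20·log₁₀(8.9/4.1) = 83 − 6.73 = 76.27 dB SPL.
Σ 10^(L/10) = 4.410e+07 → L_total = 10·log₁₀(4.410e+07) = 76.44 dB SPL.

76.4 dB SPL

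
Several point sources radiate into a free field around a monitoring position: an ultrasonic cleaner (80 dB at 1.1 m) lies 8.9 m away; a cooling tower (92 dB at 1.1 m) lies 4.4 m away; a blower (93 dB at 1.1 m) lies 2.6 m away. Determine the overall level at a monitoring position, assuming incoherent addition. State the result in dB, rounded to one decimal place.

Propagate each source to the receiver with L = L_ref − 20·log₁₀(r/r_ref), then add intensities.
ultrasonic cleaner: 80 − 20·log₁₀(8.9/1.1) = 80 − 18.16 = 61.84 dB.
cooling tower: 92 − 20·log₁₀(4.4/1.1) = 92 − 12.04 = 79.96 dB.
blower: 93 − 20·log₁₀(2.6/1.1) = 93 − 7.47 = 85.53 dB.
Σ 10^(L/10) = 4.577e+08 → L_total = 10·log₁₀(4.577e+08) = 86.61 dB.

86.6 dB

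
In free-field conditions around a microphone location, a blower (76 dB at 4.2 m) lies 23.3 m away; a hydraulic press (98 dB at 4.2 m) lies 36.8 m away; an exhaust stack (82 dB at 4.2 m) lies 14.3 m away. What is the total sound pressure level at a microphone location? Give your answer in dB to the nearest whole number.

Apply inverse-square spreading to bring every level to the receiver, then sum 10^(L/10).
blower: 76 − 20·log₁₀(23.3/4.2) = 76 − 14.88 = 61.12 dB.
hydraulic press: 98 − 20·log₁₀(36.8/4.2) = 98 − 18.85 = 79.15 dB.
exhaust stack: 82 − 20·log₁₀(14.3/4.2) = 82 − 10.64 = 71.36 dB.
Σ 10^(L/10) = 9.715e+07 → L_total = 10·log₁₀(9.715e+07) = 79.87 dB.

80 dB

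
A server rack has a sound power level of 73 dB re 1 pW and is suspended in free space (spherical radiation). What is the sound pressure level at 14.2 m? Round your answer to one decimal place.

Free-field spherical radiation: L_p = L_w − 10·log₁₀(4π·r²), r = 14.2 m.
4π·r² = 2534 m², 10·log₁₀ of that is 34.038 dB.
L_p = 73 − 34.038 = 38.96 dB.

39.0 dB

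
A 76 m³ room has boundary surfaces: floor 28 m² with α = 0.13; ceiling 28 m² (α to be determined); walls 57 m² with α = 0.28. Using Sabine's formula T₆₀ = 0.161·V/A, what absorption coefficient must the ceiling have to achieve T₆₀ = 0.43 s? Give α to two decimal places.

0.32

Required total absorption A = 0.161·76/0.43 = 28.46 m².
Absorption from the other surfaces = 28·0.13 + 57·0.28 = 19.60 m², so the ceiling must supply 8.86 m² over 28 m².
α = 8.86/28 = 0.316.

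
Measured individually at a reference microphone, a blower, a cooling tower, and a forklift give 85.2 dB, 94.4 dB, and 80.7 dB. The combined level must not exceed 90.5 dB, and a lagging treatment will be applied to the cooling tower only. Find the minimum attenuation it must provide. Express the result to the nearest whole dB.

Everything except the cooling tower sums to 10^(85.2/10) + 10^(80.7/10) = 4.486e+08 in linear terms, 86.52 dB.
The limit corresponds to 10^(90.5/10) = 1.122e+09; subtracting the fixed part leaves 6.734e+08 for the cooling tower, i.e. 88.28 dB.
So the cooling tower must be reduced from 94.4 to 88.28 dB: IL = 6.12 dB.

6 dB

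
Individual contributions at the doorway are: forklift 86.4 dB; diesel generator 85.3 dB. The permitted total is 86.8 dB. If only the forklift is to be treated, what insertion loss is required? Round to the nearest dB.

5 dB

Fixed contribution from the other source: Σ 10^(L/10) = 10^(85.3/10) = 3.388e+08 (85.30 dB).
To meet 86.8 dB overall, the treated forklift may contribute at most 10^(86.8/10) − 3.388e+08 = 1.398e+08, i.e. 81.45 dB.
So the forklift must be reduced from 86.4 to 81.45 dB: IL = 4.95 dB.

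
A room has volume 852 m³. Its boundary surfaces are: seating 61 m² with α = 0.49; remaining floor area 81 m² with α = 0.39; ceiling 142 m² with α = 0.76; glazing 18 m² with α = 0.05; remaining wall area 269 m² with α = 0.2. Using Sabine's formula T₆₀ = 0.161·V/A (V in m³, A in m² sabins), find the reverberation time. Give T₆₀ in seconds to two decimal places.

0.61 s

A = Σ Sᵢαᵢ = 61·0.49 + 81·0.39 + 142·0.76 + 18·0.05 + 269·0.2 = 224.10 m².
T₆₀ = 0.161·V/A = 0.161·852/224.10 = 0.612 s.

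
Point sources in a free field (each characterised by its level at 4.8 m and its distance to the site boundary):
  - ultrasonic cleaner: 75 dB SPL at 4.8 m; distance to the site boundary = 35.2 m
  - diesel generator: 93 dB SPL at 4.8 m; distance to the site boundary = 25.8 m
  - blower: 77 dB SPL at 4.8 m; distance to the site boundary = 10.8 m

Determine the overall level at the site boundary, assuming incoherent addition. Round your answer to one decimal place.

79.0 dB SPL

First find each source's level at the receiver (point-source: −20·log₁₀(r/r_ref)), then combine on an intensity basis.
ultrasonic cleaner: 75 − 20·log₁₀(35.2/4.8) = 75 − 17.31 = 57.69 dB SPL.
diesel generator: 93 − 20·log₁₀(25.8/4.8) = 93 − 14.61 = 78.39 dB SPL.
blower: 77 − 20·log₁₀(10.8/4.8) = 77 − 7.04 = 69.96 dB SPL.
Σ 10^(L/10) = 7.955e+07 → L_total = 10·log₁₀(7.955e+07) = 79.01 dB SPL.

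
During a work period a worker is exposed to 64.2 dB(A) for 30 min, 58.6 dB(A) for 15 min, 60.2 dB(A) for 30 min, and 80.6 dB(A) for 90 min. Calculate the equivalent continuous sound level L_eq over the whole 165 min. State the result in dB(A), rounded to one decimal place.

The energy average is taken in the linear domain: L_eq = 10·log₁₀[(Σ tᵢ·10^(Lᵢ/10))/T], T = 165 min.
Σ tᵢ·10^(Lᵢ/10) = 30·10^(64.2/10) + 15·10^(58.6/10) + 30·10^(60.2/10) + 90·10^(80.6/10) = 1.045e+10.
L_eq = 10·log₁₀(1.045e+10/165) = 78.02 dB(A).

78.0 dB(A)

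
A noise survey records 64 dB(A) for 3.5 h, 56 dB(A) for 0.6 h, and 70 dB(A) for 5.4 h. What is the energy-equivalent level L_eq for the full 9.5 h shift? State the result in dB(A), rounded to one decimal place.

68.2 dB(A)

L_eq = 10·log₁₀[(1/T)·Σ tᵢ·10^(Lᵢ/10)] with T = 9.5 h.
Σ tᵢ·10^(Lᵢ/10) = 3.5·10^(64/10) + 0.6·10^(56/10) + 5.4·10^(70/10) = 6.303e+07.
L_eq = 10·log₁₀(6.303e+07/9.5) = 68.22 dB(A).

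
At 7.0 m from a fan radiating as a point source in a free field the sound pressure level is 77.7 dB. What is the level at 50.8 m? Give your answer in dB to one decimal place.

For a point source, L₂ = L₁ − 20·log₁₀(r₂/r₁).
L₂ = 77.7 − 20·log₁₀(50.8/7.0) = 77.7 − 17.215 = 60.48 dB.

60.5 dB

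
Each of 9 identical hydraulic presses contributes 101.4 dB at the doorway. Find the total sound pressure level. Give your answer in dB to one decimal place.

N identical incoherent sources raise the level by 10·log₁₀ N.
L_total = 101.4 + 10·log₁₀(9) = 101.4 + 9.542 = 110.94 dB.

110.9 dB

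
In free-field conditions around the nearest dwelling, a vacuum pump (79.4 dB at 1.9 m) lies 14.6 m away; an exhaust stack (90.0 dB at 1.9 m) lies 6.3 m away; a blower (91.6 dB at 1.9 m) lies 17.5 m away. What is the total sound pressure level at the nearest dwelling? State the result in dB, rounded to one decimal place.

First find each source's level at the receiver (point-source: −20·log₁₀(r/r_ref)), then combine on an intensity basis.
vacuum pump: 79.4 − 20·log₁₀(14.6/1.9) = 79.4 − 17.71 = 61.69 dB.
exhaust stack: 90.0 − 20·log₁₀(6.3/1.9) = 90.0 − 10.41 = 79.59 dB.
blower: 91.6 − 20·log₁₀(17.5/1.9) = 91.6 − 19.29 = 72.31 dB.
Σ 10^(L/10) = 1.095e+08 → L_total = 10·log₁₀(1.095e+08) = 80.39 dB.

80.4 dB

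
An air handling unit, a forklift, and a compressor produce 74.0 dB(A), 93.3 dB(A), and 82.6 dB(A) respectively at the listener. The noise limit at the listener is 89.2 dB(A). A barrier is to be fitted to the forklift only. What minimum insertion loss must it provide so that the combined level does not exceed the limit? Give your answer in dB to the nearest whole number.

The untreated sources together contribute 10^(74.0/10) + 10^(82.6/10) = 2.071e+08, i.e. 83.16 dB(A).
To meet 89.2 dB(A) overall, the treated forklift may contribute at most 10^(89.2/10) − 2.071e+08 = 6.247e+08, i.e. 87.96 dB(A).
So the forklift must be reduced from 93.3 to 87.96 dB(A): IL = 5.34 dB.

5 dB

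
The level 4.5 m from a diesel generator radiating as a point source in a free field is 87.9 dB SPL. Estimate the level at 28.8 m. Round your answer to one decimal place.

For a point source, L₂ = L₁ − 20·log₁₀(r₂/r₁).
L₂ = 87.9 − 20·log₁₀(28.8/4.5) = 87.9 − 16.124 = 71.78 dB SPL.

71.8 dB SPL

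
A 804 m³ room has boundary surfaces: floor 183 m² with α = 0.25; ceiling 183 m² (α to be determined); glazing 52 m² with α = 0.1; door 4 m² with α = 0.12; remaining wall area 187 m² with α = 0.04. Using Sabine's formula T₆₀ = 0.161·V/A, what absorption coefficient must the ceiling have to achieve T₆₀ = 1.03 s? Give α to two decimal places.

0.36

A = 0.161·V/T₆₀ = 0.161·804/1.03 = 125.67 m² sabins.
Absorption from the other surfaces = 183·0.25 + 52·0.1 + 4·0.12 + 187·0.04 = 58.91 m², so the ceiling must supply 66.76 m² over 183 m².
α = 66.76/183 = 0.365.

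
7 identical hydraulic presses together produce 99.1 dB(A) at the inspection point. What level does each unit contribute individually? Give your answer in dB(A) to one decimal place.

Dividing the total intensity by 7 lowers the level by 10·log₁₀ 7 = 8.451 dB: L₁ = 99.1 − 8.451.

90.6 dB(A)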